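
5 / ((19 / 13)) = 65 / 19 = 3.42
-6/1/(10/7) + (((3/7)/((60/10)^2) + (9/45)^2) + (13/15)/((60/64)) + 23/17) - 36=-4055953/107100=-37.87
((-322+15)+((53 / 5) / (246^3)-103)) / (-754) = 30518218747 / 56123748720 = 0.54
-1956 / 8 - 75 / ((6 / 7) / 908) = -159389 / 2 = -79694.50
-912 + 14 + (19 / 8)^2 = -57111 / 64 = -892.36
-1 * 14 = -14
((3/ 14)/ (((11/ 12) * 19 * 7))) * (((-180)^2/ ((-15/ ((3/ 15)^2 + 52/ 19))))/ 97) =-10256544/ 94370815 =-0.11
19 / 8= 2.38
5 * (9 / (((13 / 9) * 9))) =45 / 13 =3.46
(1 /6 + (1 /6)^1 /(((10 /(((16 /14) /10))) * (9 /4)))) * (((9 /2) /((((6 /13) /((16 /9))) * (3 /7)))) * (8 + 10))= 82316 /675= 121.95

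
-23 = -23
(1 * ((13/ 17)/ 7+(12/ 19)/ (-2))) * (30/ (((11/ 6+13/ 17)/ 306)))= -5144472/ 7049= -729.82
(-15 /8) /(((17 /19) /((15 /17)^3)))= -961875 /668168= -1.44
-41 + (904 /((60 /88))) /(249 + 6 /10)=-8351 /234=-35.69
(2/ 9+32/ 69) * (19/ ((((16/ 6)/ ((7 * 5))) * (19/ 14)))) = 17395/ 138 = 126.05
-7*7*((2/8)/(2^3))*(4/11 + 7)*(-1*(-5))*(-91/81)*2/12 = 10.56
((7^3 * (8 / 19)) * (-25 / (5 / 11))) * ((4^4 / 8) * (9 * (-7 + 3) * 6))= 1043159040 / 19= 54903107.37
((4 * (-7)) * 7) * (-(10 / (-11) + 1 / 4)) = -1421 / 11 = -129.18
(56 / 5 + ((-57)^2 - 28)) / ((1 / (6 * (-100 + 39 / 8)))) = -1844778.15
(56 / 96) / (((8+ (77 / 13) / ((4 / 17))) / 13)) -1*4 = -19517 / 5175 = -3.77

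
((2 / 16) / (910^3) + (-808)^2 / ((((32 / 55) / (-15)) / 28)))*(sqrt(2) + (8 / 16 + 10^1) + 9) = -8523542712484799997 / 927472000-2841180904161599999*sqrt(2) / 6028568000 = -9856580235.80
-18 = -18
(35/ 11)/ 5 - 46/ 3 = -485/ 33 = -14.70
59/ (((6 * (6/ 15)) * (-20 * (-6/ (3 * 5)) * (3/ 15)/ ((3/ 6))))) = 1475/ 192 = 7.68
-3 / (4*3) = -1 / 4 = -0.25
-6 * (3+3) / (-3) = 12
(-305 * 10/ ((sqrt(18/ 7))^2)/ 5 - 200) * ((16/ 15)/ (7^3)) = -12592/ 9261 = -1.36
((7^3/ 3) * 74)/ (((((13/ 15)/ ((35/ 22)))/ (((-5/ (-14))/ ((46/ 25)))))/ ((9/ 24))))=118978125/ 105248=1130.45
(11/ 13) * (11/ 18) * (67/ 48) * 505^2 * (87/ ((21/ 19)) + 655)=221221181225/ 1638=135055666.19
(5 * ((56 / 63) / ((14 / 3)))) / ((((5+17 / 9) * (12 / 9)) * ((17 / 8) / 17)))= 180 / 217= 0.83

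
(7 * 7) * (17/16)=833/16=52.06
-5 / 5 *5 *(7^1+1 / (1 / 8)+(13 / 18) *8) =-935 / 9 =-103.89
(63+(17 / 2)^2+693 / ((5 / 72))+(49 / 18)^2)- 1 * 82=8132287 / 810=10039.86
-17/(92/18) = -153/46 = -3.33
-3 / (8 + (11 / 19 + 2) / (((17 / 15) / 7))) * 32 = -31008 / 7729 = -4.01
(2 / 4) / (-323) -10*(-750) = 4844999 / 646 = 7500.00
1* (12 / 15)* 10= 8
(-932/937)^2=868624/877969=0.99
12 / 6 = 2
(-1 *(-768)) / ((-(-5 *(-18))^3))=-0.00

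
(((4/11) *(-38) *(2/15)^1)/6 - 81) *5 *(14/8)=-281729/396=-711.44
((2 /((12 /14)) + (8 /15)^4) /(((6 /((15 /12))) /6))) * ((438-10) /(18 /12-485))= -2.67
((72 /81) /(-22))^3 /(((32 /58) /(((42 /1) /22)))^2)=-41209 /52180524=-0.00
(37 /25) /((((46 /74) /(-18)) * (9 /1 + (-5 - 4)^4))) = -1369 /209875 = -0.01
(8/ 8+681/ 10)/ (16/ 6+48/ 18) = 2073/ 160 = 12.96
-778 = -778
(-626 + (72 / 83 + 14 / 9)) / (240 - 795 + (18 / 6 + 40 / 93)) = 1.13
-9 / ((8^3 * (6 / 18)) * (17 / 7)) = -189 / 8704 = -0.02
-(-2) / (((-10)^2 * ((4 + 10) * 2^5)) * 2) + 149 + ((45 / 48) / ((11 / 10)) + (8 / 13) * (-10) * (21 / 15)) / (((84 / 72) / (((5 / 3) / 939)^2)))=2524949887255109 / 16945972243200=149.00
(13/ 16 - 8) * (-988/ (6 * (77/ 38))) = 539695/ 924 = 584.09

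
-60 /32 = -15 /8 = -1.88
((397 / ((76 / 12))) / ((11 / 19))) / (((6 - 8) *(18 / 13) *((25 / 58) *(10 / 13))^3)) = -276539968913 / 257812500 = -1072.64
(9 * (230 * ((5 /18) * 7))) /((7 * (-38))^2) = 575 /10108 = 0.06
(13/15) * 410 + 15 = 1111/3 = 370.33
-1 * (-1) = 1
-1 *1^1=-1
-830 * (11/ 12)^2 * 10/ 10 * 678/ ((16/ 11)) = -62417245/ 192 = -325089.82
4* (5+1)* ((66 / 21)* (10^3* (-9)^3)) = -384912000 / 7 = -54987428.57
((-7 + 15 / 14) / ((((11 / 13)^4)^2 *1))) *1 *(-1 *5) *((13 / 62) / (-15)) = -880173447959 / 558190526124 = -1.58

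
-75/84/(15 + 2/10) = -125/2128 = -0.06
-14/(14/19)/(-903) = 0.02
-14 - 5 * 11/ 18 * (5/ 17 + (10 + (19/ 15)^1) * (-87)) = 151988/ 51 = 2980.16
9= 9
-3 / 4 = -0.75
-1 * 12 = -12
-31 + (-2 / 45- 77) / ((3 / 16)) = -59657 / 135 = -441.90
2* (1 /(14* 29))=1 /203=0.00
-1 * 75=-75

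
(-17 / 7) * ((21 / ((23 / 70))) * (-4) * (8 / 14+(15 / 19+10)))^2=-3912356145600 / 190969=-20486865.12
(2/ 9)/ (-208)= -1/ 936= -0.00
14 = 14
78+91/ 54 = 4303/ 54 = 79.69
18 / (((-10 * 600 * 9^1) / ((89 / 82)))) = -89 / 246000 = -0.00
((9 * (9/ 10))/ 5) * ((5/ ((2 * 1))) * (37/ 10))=2997/ 200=14.98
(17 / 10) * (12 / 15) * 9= 306 / 25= 12.24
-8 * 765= -6120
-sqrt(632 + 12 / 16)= -sqrt(2531) / 2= -25.15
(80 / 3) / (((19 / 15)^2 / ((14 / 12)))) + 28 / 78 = 278054 / 14079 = 19.75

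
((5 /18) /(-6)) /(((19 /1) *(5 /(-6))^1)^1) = 1 /342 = 0.00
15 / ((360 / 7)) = 7 / 24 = 0.29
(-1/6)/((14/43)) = -0.51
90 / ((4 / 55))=2475 / 2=1237.50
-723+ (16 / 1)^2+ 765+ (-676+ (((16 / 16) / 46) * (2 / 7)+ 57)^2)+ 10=74696756 / 25921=2881.71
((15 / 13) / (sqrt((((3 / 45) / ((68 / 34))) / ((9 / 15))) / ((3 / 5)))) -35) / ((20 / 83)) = -581 / 4 + 747*sqrt(30) / 260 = -129.51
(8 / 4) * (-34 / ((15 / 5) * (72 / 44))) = -374 / 27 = -13.85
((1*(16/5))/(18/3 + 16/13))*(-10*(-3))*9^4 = 4094064/47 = 87107.74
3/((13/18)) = 54/13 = 4.15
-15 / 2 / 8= -15 / 16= -0.94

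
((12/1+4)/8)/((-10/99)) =-99/5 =-19.80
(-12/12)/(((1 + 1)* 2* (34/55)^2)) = -0.65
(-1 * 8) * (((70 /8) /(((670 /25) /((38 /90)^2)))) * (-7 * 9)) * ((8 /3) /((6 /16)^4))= 579633152 /146529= 3955.76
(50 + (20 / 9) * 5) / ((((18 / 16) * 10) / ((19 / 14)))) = 4180 / 567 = 7.37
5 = 5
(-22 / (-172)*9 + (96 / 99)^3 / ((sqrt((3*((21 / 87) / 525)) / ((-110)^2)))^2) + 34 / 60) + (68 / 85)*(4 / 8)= 510771335234 / 63855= 7998924.68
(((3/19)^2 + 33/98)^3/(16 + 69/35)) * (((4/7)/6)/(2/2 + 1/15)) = 52367383996875/222812968769324864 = 0.00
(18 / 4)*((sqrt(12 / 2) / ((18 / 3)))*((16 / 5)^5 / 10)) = 393216*sqrt(6) / 15625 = 61.64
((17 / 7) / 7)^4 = 0.01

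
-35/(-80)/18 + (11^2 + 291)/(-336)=-2423/2016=-1.20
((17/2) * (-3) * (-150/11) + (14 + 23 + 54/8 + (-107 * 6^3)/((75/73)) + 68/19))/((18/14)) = -1077773753/62700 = -17189.37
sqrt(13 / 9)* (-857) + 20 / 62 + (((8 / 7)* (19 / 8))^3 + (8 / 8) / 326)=70445867 / 3466358 - 857* sqrt(13) / 3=-1009.66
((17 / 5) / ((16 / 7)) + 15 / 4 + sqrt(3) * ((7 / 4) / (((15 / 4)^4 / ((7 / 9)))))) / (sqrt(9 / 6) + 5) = -419 * sqrt(6) / 3760-3136 * sqrt(2) / 7138125 + 6272 * sqrt(3) / 4282875 + 419 / 376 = 0.84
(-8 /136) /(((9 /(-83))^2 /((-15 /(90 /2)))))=6889 /4131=1.67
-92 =-92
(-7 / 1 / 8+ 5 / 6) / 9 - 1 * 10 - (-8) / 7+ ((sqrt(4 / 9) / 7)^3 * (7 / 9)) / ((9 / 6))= -2532283 / 285768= -8.86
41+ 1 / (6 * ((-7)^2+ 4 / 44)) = 132851 / 3240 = 41.00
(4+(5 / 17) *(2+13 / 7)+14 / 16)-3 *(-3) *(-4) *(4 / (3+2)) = -108483 / 4760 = -22.79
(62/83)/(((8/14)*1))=217/166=1.31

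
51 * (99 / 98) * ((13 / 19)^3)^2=24370558641 / 4610496338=5.29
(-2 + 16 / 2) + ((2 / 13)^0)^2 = 7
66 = 66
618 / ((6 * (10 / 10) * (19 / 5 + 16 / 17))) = 8755 / 403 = 21.72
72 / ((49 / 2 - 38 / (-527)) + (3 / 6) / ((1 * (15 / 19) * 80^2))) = 7285248000 / 2486314013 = 2.93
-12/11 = -1.09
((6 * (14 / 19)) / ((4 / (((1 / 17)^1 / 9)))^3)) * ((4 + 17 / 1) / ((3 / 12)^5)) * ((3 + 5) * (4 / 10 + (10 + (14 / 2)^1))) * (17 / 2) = 0.49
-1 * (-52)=52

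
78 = 78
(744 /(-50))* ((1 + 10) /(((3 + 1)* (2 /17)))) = -17391 /50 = -347.82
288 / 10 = 28.80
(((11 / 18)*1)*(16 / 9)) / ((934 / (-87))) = -1276 / 12609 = -0.10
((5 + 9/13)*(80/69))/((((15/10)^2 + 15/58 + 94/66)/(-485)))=-732730240/900289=-813.88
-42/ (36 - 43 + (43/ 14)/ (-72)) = 42336/ 7099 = 5.96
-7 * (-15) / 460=0.23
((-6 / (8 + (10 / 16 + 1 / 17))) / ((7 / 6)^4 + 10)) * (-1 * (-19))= -20093184 / 18141341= -1.11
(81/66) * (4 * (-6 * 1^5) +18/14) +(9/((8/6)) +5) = -4967/308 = -16.13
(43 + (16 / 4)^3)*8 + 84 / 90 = 12854 / 15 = 856.93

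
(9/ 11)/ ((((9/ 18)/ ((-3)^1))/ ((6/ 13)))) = -324/ 143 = -2.27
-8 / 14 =-4 / 7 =-0.57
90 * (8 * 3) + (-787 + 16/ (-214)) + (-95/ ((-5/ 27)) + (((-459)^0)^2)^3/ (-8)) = 1614245/ 856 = 1885.80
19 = 19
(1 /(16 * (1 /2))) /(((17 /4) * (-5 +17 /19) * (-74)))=19 /196248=0.00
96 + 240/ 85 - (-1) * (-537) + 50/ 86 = -319882/ 731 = -437.60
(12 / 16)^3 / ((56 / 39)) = 1053 / 3584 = 0.29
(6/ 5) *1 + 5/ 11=91/ 55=1.65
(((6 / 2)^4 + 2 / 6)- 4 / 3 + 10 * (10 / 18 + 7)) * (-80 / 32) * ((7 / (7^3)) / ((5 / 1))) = -1.59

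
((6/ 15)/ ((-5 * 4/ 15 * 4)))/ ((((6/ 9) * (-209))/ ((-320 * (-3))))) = 108/ 209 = 0.52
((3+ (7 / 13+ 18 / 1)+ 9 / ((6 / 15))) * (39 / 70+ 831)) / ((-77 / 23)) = -306586803 / 28028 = -10938.59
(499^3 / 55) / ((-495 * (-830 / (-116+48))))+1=-4213252591 / 11298375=-372.91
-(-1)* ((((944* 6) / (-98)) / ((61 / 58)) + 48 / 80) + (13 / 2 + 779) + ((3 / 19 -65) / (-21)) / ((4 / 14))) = 1264088473 / 1703730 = 741.95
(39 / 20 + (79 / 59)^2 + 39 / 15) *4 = 441591 / 17405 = 25.37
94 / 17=5.53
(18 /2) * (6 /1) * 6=324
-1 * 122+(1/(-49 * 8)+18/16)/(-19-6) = -29901/245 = -122.04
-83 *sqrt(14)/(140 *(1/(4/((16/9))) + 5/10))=-747 *sqrt(14)/1190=-2.35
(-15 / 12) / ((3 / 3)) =-5 / 4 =-1.25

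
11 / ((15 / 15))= 11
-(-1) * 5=5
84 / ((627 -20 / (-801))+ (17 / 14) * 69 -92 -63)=941976 / 6232861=0.15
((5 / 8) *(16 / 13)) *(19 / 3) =4.87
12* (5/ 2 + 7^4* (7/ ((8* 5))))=50721/ 10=5072.10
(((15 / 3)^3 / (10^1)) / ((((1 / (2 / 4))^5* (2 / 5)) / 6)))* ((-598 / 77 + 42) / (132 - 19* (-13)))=247125 / 466928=0.53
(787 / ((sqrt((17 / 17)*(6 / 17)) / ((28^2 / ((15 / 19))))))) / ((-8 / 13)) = -9525061*sqrt(102) / 45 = -2137742.24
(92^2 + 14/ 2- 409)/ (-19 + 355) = 4031/ 168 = 23.99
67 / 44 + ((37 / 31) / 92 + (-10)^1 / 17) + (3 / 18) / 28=21356183 / 22399608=0.95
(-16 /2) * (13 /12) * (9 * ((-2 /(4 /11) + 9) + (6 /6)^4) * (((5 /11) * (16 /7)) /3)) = -9360 /77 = -121.56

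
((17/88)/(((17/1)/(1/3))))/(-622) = -1/164208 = -0.00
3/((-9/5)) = -5/3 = -1.67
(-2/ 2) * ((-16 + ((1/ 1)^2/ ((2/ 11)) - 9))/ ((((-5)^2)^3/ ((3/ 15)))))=39/ 156250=0.00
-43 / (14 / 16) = -344 / 7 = -49.14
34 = 34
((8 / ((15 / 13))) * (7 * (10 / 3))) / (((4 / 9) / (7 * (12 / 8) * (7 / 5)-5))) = 17654 / 5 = 3530.80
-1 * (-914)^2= -835396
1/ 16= 0.06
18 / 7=2.57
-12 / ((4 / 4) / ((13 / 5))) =-156 / 5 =-31.20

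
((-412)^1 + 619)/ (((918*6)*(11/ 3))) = 23/ 2244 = 0.01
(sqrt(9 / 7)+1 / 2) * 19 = 19 / 2+57 * sqrt(7) / 7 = 31.04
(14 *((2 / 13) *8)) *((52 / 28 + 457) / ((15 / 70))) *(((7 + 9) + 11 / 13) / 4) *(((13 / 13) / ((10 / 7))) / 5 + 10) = 39391968 / 25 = 1575678.72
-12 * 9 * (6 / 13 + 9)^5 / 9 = -337836682116 / 371293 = -909892.41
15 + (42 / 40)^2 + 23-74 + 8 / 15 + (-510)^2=312078763 / 1200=260065.64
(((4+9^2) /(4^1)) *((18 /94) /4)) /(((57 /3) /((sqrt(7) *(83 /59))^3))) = 3061919385 *sqrt(7) /2934455152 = 2.76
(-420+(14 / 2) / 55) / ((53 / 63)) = -1454859 / 2915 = -499.09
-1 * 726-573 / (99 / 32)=-30070 / 33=-911.21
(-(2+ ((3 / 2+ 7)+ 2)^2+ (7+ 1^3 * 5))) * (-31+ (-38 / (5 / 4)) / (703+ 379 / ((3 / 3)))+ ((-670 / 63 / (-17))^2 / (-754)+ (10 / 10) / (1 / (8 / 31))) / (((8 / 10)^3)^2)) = 3733.17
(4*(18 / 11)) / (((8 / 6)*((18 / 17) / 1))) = 51 / 11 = 4.64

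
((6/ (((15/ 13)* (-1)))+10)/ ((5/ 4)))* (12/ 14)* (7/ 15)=192/ 125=1.54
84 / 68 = 21 / 17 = 1.24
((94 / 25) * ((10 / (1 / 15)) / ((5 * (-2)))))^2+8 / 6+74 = 244222 / 75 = 3256.29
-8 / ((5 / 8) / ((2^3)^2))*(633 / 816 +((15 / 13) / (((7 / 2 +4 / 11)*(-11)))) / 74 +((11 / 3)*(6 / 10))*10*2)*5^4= -187457632000 / 8177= -22924988.63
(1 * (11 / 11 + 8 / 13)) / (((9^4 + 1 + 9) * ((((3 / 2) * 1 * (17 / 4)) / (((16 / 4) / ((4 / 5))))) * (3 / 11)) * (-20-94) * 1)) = -1540 / 248324661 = -0.00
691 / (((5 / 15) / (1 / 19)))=109.11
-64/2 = -32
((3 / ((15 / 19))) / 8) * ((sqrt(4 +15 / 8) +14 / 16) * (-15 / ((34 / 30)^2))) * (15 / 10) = -38475 * sqrt(94) / 18496 - 269325 / 36992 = -27.45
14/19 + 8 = 166/19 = 8.74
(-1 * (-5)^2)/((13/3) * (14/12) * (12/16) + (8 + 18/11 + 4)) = -6600/4601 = -1.43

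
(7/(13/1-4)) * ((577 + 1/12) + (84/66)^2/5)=29343839/65340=449.09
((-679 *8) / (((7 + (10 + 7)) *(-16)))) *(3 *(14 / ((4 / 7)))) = 33271 / 32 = 1039.72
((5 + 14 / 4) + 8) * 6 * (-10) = -990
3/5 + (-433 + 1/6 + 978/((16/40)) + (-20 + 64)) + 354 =72323/30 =2410.77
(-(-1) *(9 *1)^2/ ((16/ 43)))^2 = 12131289/ 256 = 47387.85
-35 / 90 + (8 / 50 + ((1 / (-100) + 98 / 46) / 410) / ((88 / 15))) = -34057729 / 149371200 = -0.23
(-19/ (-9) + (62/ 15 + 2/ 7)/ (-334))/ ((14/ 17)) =1876103/ 736470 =2.55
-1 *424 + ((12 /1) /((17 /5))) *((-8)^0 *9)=-6668 /17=-392.24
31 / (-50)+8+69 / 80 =3297 / 400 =8.24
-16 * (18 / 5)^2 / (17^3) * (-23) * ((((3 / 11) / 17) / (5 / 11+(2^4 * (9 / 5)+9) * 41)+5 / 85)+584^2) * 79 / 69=4217851062426924 / 11127085225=379061.63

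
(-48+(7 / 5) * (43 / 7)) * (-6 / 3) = 394 / 5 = 78.80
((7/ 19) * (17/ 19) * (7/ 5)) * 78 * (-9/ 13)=-44982/ 1805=-24.92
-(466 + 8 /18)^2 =-17623204 /81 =-217570.42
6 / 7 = 0.86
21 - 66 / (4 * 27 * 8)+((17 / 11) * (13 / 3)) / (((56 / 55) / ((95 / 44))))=778927 / 22176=35.12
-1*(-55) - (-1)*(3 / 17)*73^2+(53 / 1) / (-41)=994.12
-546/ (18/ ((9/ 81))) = -91/ 27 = -3.37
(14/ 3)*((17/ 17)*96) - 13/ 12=5363/ 12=446.92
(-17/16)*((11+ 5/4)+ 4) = -1105/64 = -17.27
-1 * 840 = -840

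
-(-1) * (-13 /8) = -1.62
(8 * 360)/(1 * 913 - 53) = 144/43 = 3.35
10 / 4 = 5 / 2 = 2.50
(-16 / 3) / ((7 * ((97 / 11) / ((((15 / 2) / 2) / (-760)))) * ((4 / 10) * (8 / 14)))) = 55 / 29488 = 0.00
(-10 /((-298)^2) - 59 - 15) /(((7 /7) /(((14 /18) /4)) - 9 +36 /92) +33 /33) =30.01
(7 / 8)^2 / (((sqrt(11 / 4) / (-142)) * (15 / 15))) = -3479 * sqrt(11) / 176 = -65.56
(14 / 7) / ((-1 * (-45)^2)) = -2 / 2025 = -0.00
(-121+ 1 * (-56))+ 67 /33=-174.97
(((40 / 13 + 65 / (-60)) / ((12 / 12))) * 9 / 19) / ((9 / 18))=1.89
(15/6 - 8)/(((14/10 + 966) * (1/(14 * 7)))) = -385/691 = -0.56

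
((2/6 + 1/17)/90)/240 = 1/55080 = 0.00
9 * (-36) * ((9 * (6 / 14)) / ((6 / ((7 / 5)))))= -1458 / 5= -291.60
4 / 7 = 0.57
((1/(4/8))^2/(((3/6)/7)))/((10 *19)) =28/95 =0.29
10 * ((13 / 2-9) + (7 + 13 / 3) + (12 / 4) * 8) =985 / 3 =328.33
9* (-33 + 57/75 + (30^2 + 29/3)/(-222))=-605021/1850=-327.04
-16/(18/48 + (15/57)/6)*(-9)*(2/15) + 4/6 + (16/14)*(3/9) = 940306/20055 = 46.89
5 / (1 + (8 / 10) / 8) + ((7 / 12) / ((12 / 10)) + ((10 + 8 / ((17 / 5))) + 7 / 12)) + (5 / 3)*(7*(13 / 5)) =650327 / 13464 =48.30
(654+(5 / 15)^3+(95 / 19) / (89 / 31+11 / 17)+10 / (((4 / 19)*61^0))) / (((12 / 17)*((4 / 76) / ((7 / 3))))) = 4420089947 / 100116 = 44149.69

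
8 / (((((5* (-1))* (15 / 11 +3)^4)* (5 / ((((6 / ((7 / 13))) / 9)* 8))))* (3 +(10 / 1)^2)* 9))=-190333 / 20183385600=-0.00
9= 9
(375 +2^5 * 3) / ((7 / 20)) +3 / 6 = 18847 / 14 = 1346.21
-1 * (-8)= 8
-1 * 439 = -439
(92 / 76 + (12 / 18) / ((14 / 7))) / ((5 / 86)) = 7568 / 285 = 26.55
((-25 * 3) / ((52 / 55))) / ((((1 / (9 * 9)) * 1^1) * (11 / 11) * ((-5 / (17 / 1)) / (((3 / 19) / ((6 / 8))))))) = 1136025 / 247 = 4599.29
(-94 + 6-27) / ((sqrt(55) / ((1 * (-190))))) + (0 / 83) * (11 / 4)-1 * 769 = -769 + 4370 * sqrt(55) / 11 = 2177.25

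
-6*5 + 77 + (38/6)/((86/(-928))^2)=4351333/5547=784.45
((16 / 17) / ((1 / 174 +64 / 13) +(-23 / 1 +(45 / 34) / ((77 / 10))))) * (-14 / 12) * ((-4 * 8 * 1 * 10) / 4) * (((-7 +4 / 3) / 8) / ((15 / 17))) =1879221344 / 476991387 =3.94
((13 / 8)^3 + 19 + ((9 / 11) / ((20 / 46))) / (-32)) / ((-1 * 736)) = -654219 / 20725760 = -0.03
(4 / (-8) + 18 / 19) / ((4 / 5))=85 / 152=0.56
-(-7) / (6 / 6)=7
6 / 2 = 3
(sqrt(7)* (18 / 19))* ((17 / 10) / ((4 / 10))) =153* sqrt(7) / 38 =10.65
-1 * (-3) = 3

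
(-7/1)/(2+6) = -7/8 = -0.88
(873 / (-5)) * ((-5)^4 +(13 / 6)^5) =-117461.90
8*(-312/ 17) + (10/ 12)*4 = -7318/ 51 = -143.49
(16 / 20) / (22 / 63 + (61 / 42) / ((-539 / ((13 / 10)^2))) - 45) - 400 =-121314363920 / 303272327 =-400.02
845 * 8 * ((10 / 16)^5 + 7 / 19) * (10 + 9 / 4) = 11955735155 / 311296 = 38406.32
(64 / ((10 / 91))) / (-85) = -2912 / 425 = -6.85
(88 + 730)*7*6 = 34356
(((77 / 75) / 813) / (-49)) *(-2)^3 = 88 / 426825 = 0.00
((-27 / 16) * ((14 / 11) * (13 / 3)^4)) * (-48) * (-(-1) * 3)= 1199562 / 11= 109051.09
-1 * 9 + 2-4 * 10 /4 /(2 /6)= -37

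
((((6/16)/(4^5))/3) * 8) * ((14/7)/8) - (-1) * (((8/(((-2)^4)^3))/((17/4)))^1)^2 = 1157/4734976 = 0.00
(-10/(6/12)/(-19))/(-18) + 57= 9737/171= 56.94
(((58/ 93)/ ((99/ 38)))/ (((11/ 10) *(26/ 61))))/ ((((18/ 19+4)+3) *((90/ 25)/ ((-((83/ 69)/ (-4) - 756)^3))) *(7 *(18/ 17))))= 2468509259323707863072675/ 2369962275119030592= 1041581.67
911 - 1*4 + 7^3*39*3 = 41038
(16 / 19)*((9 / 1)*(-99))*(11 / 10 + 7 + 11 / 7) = -4825656 / 665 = -7256.63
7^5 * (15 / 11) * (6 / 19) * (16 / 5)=4840416 / 209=23159.89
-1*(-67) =67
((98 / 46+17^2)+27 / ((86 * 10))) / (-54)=-213303 / 39560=-5.39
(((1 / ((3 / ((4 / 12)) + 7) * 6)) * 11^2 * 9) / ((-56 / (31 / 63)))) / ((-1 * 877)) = 3751 / 33003264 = 0.00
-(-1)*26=26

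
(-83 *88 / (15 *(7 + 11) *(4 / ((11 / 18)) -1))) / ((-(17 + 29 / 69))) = 461978 / 1649745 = 0.28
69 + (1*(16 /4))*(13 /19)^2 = 25585 /361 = 70.87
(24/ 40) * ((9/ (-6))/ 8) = -9/ 80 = -0.11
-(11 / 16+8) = -139 / 16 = -8.69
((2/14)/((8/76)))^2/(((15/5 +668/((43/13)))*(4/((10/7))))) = 77615/24182872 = 0.00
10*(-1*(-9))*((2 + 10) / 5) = 216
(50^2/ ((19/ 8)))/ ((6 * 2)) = 87.72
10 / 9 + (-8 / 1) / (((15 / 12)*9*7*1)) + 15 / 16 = 3271 / 1680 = 1.95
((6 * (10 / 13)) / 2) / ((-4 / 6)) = -45 / 13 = -3.46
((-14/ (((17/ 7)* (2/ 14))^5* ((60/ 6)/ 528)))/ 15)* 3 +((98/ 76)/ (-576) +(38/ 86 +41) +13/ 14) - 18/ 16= -6868715411140374677/ 233860670870400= -29370.97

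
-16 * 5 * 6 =-480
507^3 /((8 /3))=390971529 /8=48871441.12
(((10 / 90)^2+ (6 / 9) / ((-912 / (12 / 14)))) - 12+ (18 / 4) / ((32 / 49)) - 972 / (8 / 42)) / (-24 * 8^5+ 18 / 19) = 3521890307 / 542222190720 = 0.01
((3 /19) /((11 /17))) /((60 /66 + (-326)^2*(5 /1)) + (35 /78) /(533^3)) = 602346520386 /1311681711615807775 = 0.00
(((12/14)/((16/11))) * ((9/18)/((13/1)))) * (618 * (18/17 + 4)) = 438471/6188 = 70.86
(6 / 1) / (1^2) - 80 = -74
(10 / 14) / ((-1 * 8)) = -5 / 56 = -0.09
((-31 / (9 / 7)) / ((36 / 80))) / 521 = -4340 / 42201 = -0.10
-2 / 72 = -1 / 36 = -0.03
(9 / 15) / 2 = 3 / 10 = 0.30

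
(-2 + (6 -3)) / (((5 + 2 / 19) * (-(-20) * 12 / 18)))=57 / 3880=0.01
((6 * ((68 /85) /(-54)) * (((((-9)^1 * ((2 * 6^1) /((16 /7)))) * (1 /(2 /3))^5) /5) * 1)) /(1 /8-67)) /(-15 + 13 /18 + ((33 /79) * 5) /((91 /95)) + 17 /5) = 330169203 /30105953350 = 0.01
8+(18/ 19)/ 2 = 8.47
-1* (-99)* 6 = 594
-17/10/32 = -17/320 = -0.05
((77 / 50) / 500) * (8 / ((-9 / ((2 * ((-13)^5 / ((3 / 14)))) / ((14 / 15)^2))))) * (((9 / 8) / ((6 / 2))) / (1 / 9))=36758007 / 1000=36758.01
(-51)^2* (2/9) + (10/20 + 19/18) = 5216/9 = 579.56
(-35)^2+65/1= 1290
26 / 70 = 13 / 35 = 0.37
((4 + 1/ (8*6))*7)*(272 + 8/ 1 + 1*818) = 247233/ 8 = 30904.12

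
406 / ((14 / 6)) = 174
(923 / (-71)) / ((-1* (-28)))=-13 / 28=-0.46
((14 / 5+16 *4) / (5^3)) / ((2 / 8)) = 1336 / 625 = 2.14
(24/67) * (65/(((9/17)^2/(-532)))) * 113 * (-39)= 117445022240/603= 194767864.41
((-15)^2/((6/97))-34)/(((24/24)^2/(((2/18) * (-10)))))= -36035/9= -4003.89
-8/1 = -8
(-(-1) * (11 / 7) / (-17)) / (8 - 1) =-11 / 833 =-0.01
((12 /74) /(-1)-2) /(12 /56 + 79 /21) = -3360 /6179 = -0.54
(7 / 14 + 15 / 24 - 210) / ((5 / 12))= -5013 / 10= -501.30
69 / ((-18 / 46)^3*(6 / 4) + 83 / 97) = 162867462 / 1807583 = 90.10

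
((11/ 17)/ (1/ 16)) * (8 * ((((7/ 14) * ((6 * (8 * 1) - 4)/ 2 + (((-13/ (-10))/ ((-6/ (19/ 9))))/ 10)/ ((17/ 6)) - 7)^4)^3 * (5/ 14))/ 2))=231831804555431569234131062745508649868423917341930669005575337851/ 979070884005731493334045693950000000000000000000000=236787558840402.02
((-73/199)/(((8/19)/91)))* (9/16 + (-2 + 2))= -1135953/25472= -44.60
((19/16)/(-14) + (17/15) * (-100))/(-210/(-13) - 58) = 990821/365568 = 2.71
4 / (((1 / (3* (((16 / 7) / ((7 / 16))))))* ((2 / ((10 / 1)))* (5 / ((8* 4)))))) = 98304 / 49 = 2006.20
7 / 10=0.70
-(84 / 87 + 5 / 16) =-593 / 464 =-1.28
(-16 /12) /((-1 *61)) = 0.02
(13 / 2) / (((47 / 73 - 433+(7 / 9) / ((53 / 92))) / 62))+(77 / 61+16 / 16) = 1215107913 / 915491782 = 1.33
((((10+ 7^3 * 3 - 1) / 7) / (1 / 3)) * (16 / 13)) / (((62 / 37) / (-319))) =-294036336 / 2821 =-104231.24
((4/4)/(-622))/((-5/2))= 1/1555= 0.00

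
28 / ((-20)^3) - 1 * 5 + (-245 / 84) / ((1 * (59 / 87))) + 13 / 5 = -791113 / 118000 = -6.70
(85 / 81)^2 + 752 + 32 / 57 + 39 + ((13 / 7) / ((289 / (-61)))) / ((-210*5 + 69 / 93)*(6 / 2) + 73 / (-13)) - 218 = 184168448180271649 / 320480932478112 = 574.66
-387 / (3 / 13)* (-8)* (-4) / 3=-17888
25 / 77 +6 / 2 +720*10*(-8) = -4434944 / 77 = -57596.68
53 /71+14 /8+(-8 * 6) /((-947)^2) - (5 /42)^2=139403262767 /56159973198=2.48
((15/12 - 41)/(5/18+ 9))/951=-477/105878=-0.00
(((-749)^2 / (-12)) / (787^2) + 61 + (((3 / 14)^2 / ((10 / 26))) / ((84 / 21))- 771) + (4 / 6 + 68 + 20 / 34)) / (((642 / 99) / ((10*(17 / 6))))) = -872799752168047 / 311745760032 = -2799.72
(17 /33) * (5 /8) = 85 /264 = 0.32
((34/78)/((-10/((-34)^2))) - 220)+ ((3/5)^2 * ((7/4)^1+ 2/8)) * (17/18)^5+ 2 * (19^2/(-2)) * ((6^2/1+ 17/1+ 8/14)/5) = -988168569733/238820400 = -4137.71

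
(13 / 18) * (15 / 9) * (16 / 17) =1.13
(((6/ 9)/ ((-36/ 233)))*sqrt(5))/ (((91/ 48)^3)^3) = -5836242079973376*sqrt(5)/ 427929800129788411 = -0.03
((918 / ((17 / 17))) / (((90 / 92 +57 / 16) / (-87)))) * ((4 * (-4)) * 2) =313500672 / 557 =562837.83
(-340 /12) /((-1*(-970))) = -17 /582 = -0.03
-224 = -224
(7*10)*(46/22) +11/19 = 30711/209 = 146.94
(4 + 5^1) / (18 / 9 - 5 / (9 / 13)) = -81 / 47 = -1.72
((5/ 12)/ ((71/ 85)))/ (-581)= -425/ 495012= -0.00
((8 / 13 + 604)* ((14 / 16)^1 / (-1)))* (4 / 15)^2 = -37.62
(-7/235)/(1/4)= -28/235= -0.12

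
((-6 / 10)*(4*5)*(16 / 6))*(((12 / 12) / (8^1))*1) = -4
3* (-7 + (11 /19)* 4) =-267 /19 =-14.05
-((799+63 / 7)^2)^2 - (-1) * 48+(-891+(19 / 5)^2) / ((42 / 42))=-10655785083114 / 25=-426231403324.56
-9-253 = -262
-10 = -10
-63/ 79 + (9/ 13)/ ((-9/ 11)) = -1688/ 1027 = -1.64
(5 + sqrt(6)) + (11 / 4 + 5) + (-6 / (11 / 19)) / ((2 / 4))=-351 / 44 + sqrt(6)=-5.53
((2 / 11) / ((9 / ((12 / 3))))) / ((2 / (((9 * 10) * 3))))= 120 / 11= 10.91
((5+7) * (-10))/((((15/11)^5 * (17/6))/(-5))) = 2576816/57375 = 44.91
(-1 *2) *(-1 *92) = 184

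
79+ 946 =1025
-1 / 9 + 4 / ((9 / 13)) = 17 / 3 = 5.67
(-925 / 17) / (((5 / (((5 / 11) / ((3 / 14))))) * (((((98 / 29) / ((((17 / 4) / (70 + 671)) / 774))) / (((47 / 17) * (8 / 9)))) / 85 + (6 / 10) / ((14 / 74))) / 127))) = -78458028250 / 58511357487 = -1.34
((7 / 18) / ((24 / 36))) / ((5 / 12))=7 / 5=1.40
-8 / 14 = -4 / 7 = -0.57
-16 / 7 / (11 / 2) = -32 / 77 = -0.42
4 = 4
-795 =-795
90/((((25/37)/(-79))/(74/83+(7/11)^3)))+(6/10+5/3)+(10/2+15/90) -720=-42441769013/3314190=-12806.08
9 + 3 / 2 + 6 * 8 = 117 / 2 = 58.50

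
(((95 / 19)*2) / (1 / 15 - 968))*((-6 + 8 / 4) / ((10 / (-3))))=-180 / 14519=-0.01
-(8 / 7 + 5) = -6.14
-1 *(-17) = 17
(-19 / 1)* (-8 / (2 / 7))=532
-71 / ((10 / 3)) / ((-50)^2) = -213 / 25000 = -0.01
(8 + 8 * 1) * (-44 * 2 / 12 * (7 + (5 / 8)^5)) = -2557511 / 3072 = -832.52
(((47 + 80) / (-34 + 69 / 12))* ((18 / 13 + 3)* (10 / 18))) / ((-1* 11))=48260 / 48477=1.00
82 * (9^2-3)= 6396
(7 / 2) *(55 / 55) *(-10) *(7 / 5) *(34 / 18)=-92.56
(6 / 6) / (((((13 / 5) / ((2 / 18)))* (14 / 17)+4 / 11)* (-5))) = -187 / 18358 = -0.01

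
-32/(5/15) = -96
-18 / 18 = -1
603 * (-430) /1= -259290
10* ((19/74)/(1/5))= 475/37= 12.84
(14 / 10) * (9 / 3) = 21 / 5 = 4.20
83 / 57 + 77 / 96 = 1373 / 608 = 2.26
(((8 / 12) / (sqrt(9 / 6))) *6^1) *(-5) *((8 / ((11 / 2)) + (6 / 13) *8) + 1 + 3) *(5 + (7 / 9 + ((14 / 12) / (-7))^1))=-440360 *sqrt(6) / 1287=-838.12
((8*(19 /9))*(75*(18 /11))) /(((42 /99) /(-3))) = -102600 /7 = -14657.14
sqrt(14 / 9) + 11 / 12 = 11 / 12 + sqrt(14) / 3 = 2.16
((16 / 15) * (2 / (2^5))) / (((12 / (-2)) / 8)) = -0.09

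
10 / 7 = 1.43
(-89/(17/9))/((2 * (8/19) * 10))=-15219/2720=-5.60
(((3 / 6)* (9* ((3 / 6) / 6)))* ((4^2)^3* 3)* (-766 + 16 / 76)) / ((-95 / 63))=844784640 / 361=2340123.66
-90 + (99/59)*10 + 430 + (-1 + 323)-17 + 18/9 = 663.78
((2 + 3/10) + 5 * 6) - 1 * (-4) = 36.30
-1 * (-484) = 484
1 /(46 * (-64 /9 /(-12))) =27 /736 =0.04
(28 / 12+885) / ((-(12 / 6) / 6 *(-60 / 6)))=266.20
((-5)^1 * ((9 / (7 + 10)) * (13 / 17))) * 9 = -5265 / 289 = -18.22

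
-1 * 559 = -559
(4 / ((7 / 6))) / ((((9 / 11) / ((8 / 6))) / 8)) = 2816 / 63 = 44.70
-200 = -200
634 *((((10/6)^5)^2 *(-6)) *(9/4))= -3095703125/2187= -1415502.11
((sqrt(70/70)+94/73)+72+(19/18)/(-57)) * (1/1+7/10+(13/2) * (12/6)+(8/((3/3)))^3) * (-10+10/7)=-1542014323/4599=-335293.39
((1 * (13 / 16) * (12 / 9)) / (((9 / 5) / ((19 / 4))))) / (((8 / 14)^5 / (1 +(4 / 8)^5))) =228323095 / 4718592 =48.39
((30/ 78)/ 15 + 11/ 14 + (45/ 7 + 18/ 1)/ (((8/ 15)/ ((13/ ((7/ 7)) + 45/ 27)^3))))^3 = 491208718429337002934867/ 162771336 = 3017783907784212.10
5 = 5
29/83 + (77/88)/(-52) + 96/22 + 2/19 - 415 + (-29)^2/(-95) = -15120103433/36081760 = -419.05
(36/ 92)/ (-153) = -1/ 391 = -0.00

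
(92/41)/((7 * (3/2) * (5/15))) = 184/287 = 0.64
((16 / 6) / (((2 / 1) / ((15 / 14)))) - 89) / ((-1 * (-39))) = -613 / 273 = -2.25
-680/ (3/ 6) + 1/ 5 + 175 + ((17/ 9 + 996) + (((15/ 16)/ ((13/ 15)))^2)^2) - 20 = -17312754805331/ 84229816320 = -205.54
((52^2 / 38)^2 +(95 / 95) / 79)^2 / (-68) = -20852739620419729 / 55306668548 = -377038.43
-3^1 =-3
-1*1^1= -1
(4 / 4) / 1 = 1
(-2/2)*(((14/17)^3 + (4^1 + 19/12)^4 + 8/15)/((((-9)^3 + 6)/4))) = 495568454533/92070406080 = 5.38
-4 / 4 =-1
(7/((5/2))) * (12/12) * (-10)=-28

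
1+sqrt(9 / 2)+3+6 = 3 * sqrt(2) / 2+10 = 12.12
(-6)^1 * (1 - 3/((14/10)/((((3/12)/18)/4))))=-667/112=-5.96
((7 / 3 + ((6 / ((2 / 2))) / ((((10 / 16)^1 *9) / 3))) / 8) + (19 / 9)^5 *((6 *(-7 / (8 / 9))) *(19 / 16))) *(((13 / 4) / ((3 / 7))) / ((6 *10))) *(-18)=149667057449 / 27993600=5346.47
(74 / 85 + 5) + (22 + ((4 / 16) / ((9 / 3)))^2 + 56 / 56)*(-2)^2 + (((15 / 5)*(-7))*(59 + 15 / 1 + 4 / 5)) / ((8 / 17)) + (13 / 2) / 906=-1497094943 / 462060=-3240.04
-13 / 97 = -0.13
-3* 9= -27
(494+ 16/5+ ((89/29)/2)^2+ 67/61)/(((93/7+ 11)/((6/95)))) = 10787279769/8285111500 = 1.30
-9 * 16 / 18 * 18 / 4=-36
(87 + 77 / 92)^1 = 8081 / 92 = 87.84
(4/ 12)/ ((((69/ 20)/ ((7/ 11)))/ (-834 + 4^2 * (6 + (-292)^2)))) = 8299480/ 99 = 83833.13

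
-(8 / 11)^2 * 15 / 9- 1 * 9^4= -6561.88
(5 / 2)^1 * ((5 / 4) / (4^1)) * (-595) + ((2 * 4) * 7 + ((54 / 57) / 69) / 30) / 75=-811241691 / 1748000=-464.10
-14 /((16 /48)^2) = -126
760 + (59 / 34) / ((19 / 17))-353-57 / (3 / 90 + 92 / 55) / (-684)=4370810 / 10697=408.60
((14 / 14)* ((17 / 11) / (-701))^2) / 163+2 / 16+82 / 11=587681691643 / 77535215384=7.58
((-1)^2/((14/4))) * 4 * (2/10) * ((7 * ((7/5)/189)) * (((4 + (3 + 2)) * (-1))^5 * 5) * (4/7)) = -69984/35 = -1999.54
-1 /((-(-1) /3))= -3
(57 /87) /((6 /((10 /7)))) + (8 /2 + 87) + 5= 58559 /609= 96.16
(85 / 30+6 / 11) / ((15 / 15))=223 / 66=3.38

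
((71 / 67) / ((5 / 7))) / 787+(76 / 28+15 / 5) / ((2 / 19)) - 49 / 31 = 3015415714 / 57210965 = 52.71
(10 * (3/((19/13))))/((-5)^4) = 78/2375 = 0.03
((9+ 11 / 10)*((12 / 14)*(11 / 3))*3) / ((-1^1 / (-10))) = 952.29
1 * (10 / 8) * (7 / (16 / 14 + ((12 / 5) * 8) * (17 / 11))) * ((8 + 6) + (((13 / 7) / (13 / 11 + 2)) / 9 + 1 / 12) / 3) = 20446085 / 5125248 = 3.99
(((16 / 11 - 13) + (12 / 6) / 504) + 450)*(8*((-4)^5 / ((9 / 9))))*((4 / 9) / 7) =-9956614144 / 43659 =-228054.10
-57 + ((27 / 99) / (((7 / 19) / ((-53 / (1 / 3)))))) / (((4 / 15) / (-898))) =396302.12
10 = 10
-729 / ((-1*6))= 243 / 2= 121.50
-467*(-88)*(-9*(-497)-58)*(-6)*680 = -740270467200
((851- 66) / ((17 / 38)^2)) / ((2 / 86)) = 48742220 / 289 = 168658.20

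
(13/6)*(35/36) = 455/216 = 2.11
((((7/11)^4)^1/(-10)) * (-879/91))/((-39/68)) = -3416966/12371645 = -0.28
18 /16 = 9 /8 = 1.12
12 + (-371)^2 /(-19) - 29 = -137964 /19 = -7261.26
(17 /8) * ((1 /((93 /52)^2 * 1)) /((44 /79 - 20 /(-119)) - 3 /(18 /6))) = -54018146 /22357665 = -2.42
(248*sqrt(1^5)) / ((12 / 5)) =310 / 3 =103.33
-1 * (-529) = 529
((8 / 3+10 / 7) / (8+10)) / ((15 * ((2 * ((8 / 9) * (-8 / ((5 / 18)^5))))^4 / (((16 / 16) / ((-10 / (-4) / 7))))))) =164031982421875 / 21123941987308616798560151666688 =0.00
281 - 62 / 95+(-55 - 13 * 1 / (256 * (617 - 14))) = 3304708909 / 14664960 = 225.35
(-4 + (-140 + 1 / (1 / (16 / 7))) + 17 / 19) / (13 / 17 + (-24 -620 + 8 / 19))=318393 / 1453403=0.22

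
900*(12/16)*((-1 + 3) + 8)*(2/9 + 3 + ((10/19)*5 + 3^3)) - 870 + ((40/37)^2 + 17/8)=45965900827/208088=220896.45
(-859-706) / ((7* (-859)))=1565 / 6013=0.26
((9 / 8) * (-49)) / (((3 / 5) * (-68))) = 1.35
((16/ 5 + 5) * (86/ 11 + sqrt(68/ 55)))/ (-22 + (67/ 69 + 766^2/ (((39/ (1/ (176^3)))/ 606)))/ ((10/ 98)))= 4556817408 * sqrt(935)/ 59676038285 + 195943148544/ 11935207657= 18.75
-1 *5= -5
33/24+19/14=153/56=2.73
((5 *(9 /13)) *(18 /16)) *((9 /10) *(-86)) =-31347 /104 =-301.41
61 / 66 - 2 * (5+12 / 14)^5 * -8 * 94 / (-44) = -261370564229 / 1109262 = -235625.64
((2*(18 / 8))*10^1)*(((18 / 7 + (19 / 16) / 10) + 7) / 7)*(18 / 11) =879093 / 8624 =101.94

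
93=93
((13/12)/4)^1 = 13/48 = 0.27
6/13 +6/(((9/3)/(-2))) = -46/13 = -3.54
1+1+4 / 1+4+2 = 12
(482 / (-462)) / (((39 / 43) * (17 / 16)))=-165808 / 153153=-1.08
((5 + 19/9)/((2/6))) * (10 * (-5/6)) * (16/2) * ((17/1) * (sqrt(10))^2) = -2176000/9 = -241777.78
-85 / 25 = -17 / 5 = -3.40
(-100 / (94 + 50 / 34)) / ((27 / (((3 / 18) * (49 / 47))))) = -41650 / 6178761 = -0.01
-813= -813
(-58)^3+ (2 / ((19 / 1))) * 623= -3705882 / 19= -195046.42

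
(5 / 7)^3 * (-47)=-5875 / 343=-17.13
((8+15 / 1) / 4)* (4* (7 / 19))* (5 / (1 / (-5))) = -4025 / 19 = -211.84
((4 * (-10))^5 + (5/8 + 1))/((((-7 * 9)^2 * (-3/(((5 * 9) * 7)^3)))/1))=2150399965875/8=268799995734.38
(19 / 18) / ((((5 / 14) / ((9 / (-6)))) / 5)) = -133 / 6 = -22.17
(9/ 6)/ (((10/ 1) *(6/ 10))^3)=1/ 144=0.01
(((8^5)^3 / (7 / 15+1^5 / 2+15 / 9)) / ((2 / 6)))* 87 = 275493633455554560 / 79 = 3487261182981703.29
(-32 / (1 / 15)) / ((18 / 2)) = -160 / 3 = -53.33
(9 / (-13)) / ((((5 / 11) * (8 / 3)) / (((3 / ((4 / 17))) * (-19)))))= 287793 / 2080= 138.36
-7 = -7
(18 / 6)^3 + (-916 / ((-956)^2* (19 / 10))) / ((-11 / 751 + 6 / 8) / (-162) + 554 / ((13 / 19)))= 27.00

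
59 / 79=0.75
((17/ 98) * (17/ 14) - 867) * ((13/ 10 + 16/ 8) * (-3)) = 23546853/ 2744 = 8581.21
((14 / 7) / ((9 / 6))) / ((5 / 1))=0.27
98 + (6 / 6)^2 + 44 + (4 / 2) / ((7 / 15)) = 1031 / 7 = 147.29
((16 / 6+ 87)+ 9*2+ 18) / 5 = 377 / 15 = 25.13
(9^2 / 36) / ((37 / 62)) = 3.77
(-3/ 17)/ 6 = -0.03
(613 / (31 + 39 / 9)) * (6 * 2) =11034 / 53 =208.19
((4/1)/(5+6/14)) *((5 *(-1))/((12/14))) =-245/57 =-4.30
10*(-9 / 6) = -15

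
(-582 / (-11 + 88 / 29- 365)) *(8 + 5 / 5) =75951 / 5408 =14.04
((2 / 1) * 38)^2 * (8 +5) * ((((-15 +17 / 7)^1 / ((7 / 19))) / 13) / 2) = -4828736 / 49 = -98545.63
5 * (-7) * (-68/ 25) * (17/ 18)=89.91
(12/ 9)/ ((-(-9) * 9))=4/ 243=0.02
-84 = -84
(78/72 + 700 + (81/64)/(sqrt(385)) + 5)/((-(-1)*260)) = 81*sqrt(385)/6406400 + 8473/3120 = 2.72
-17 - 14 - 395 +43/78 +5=-32795/78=-420.45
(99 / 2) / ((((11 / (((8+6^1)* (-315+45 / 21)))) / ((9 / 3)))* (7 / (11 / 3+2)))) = -335070 / 7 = -47867.14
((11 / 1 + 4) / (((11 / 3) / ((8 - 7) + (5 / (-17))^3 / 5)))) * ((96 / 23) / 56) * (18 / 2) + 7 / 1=84662141 / 8700923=9.73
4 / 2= 2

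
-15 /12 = -5 /4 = -1.25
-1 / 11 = -0.09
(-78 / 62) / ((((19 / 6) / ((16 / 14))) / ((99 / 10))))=-4.49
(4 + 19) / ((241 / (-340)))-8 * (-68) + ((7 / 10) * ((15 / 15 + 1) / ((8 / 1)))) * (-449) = 4173897 / 9640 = 432.98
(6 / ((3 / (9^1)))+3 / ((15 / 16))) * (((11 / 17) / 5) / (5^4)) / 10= 583 / 1328125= 0.00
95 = 95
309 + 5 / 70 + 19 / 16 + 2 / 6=104359 / 336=310.59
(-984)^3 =-952763904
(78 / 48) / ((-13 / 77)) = -9.62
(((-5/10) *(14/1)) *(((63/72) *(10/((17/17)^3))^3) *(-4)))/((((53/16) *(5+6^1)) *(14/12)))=336000/583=576.33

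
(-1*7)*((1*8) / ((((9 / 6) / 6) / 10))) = -2240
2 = 2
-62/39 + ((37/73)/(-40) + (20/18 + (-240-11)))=-85919489/341640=-251.49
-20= -20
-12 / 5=-2.40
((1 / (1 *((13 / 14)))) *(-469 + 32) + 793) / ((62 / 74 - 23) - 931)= -0.34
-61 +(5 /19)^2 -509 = -205745 /361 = -569.93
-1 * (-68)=68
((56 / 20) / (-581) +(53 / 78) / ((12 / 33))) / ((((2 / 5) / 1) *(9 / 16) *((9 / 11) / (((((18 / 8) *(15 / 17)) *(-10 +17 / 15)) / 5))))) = -353052623 / 9905220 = -35.64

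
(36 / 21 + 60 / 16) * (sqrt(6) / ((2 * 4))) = 153 * sqrt(6) / 224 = 1.67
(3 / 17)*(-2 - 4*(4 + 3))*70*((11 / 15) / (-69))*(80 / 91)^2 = 1408000 / 462553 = 3.04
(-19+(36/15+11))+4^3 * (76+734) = 259172/5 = 51834.40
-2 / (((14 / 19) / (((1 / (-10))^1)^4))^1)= -19 / 70000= -0.00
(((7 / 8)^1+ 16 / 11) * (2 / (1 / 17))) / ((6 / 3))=3485 / 88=39.60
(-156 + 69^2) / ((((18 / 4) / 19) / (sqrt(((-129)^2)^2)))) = 323556510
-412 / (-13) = 412 / 13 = 31.69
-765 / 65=-153 / 13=-11.77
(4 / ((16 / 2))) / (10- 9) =1 / 2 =0.50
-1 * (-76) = 76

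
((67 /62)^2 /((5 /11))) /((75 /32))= 1.10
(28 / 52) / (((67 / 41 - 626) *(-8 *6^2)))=41 / 13691808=0.00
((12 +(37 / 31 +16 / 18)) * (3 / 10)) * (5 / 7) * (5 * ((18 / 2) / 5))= 11787 / 434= 27.16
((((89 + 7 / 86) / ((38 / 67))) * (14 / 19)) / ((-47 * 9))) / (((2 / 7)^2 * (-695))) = 3745903 / 776770920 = 0.00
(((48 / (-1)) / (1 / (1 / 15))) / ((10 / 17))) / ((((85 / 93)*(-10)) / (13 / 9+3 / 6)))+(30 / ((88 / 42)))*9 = 1072673 / 8250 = 130.02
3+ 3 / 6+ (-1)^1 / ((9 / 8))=2.61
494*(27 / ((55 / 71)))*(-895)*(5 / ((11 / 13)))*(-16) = 176293147680 / 121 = 1456968162.64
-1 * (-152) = 152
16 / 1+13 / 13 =17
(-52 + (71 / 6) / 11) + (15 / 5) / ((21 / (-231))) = -5539 / 66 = -83.92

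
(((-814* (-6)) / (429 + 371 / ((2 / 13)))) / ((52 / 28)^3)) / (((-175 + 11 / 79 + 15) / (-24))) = 6352403904 / 157624531753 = 0.04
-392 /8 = -49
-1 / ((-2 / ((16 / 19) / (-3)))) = -8 / 57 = -0.14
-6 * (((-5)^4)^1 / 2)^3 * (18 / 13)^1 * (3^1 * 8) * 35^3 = -3391479492187500 / 13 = -260883037860576.92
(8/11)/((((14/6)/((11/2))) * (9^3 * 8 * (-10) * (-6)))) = 1/204120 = 0.00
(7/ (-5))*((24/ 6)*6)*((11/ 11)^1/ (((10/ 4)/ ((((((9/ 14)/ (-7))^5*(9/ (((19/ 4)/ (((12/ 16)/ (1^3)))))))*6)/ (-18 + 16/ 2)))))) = -14348907/ 191679633250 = -0.00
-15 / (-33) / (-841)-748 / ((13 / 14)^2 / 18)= -15615.05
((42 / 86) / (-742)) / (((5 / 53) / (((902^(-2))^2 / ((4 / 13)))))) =-39 / 1138556526363520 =-0.00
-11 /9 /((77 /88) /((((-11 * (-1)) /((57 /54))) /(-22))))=0.66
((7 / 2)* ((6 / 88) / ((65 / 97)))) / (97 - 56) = 2037 / 234520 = 0.01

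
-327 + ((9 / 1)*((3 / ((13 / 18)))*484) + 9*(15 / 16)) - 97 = 3677147 / 208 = 17678.59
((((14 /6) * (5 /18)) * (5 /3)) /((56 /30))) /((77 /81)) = 375 /616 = 0.61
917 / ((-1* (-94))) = 917 / 94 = 9.76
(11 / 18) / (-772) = -11 / 13896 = -0.00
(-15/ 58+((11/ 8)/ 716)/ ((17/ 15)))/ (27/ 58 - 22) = 725535/ 60811312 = 0.01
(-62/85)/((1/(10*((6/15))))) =-248/85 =-2.92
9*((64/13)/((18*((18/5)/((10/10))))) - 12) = -12556/117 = -107.32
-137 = -137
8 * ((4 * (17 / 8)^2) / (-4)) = -289 / 8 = -36.12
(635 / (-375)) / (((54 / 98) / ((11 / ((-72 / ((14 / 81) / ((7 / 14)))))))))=479171 / 2952450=0.16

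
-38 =-38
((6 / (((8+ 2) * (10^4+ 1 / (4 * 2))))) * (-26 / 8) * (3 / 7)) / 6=-13 / 933345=-0.00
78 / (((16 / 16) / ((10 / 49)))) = 780 / 49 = 15.92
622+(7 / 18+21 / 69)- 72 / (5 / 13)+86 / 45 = 100603 / 230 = 437.40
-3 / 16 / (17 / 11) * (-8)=33 / 34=0.97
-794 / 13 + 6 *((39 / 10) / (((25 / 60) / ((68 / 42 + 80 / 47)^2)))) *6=128600031862 / 35178325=3655.66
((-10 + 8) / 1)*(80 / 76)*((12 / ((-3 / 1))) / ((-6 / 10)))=-800 / 57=-14.04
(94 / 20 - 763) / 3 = -252.77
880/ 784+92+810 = 903.12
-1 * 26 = -26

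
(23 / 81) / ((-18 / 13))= -299 / 1458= -0.21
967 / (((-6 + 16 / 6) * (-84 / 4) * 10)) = 967 / 700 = 1.38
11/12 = 0.92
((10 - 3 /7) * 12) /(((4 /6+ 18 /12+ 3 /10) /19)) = 229140 /259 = 884.71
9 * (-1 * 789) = -7101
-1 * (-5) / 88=5 / 88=0.06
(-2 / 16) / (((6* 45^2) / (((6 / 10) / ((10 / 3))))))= -1 / 540000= -0.00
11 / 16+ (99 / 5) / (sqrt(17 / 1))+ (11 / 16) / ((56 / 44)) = 275 / 224+ 99 * sqrt(17) / 85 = 6.03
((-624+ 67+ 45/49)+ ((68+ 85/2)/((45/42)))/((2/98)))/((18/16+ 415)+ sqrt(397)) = 88035458264/8126772255 - 211560128* sqrt(397)/8126772255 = 10.31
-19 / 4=-4.75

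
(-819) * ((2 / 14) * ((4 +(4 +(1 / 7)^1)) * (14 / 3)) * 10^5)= -444600000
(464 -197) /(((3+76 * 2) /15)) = 801 /31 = 25.84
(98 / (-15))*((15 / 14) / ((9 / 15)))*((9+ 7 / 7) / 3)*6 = -700 / 3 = -233.33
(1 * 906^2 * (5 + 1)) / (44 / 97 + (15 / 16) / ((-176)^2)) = 236768922796032 / 21808559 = 10856697.26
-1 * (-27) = 27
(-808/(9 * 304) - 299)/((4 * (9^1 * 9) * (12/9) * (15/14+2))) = -716513/3176496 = -0.23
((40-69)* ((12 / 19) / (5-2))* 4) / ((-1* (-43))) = -0.57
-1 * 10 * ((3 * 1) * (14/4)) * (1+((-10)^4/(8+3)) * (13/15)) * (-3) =2733465/11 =248496.82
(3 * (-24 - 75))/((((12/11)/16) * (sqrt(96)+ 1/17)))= 74052/27743 - 5035536 * sqrt(6)/27743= -441.93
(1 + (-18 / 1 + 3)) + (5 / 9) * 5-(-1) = -92 / 9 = -10.22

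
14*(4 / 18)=28 / 9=3.11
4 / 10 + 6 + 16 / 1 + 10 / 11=1282 / 55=23.31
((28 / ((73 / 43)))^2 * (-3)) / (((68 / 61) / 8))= -530559456 / 90593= -5856.52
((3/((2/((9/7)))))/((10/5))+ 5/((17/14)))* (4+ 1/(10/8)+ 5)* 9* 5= 152397/68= 2241.13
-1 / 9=-0.11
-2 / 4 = -1 / 2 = -0.50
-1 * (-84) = 84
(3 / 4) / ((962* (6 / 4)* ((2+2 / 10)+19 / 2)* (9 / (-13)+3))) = 1 / 51948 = 0.00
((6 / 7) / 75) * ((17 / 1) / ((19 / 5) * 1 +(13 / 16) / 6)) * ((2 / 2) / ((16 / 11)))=2244 / 66115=0.03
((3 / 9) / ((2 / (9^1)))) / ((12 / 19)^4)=130321 / 13824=9.43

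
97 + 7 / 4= 98.75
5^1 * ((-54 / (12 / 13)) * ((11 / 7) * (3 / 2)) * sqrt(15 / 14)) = -19305 * sqrt(210) / 392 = -713.66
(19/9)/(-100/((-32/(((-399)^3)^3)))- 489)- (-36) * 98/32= 110.25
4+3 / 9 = 13 / 3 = 4.33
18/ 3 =6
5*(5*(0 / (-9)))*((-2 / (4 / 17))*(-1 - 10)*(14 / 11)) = 0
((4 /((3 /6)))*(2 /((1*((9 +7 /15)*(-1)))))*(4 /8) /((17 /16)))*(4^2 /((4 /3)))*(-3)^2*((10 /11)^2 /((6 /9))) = -15552000 /146047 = -106.49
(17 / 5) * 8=136 / 5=27.20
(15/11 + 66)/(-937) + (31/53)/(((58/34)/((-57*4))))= -1239586809/15841859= -78.25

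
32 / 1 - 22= 10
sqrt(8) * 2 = 4 * sqrt(2) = 5.66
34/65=0.52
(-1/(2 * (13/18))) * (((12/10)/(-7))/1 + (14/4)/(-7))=423/910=0.46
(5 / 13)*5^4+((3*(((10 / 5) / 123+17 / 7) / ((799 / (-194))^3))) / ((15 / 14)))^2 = 12301505552366509178596717 / 51172219143242675347077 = 240.39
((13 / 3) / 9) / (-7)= -13 / 189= -0.07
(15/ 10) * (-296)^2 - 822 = 130602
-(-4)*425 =1700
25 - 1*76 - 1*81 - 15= -147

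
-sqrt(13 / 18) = -0.85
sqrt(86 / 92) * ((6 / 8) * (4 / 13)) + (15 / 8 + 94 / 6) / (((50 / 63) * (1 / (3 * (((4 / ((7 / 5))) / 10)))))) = 3 * sqrt(1978) / 598 + 3789 / 200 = 19.17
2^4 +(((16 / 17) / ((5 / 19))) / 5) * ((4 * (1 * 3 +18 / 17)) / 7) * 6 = 1312624 / 50575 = 25.95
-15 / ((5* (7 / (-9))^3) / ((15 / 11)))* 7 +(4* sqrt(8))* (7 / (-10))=32805 / 539 - 28* sqrt(2) / 5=52.94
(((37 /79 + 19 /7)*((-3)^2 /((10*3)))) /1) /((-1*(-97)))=528 /53641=0.01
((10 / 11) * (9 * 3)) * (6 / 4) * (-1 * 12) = -4860 / 11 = -441.82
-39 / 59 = -0.66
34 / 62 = 17 / 31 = 0.55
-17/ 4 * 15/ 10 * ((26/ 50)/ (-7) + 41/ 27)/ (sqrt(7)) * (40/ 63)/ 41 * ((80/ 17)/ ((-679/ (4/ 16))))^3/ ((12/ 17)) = 2729600 * sqrt(7)/ 18186222265716267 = 0.00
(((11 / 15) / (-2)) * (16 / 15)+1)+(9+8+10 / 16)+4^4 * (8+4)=5562421 / 1800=3090.23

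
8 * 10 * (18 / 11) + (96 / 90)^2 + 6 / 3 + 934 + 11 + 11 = 2697866 / 2475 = 1090.05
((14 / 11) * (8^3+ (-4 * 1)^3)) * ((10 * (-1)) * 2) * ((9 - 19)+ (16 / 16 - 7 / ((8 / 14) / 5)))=8812160 / 11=801105.45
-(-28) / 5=28 / 5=5.60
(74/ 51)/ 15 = 74/ 765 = 0.10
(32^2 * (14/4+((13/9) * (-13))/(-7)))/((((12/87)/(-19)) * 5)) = -54941312/315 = -174416.86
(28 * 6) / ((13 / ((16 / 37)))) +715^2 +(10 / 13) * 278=246004773 / 481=511444.43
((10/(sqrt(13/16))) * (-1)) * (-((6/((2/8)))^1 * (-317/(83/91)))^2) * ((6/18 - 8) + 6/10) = -10422095244288 * sqrt(13)/6889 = -5454695717.96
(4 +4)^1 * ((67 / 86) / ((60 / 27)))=603 / 215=2.80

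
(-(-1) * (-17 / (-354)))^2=289 / 125316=0.00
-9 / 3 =-3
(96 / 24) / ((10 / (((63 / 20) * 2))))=63 / 25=2.52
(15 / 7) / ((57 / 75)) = 375 / 133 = 2.82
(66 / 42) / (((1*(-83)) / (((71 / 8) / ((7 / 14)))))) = -781 / 2324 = -0.34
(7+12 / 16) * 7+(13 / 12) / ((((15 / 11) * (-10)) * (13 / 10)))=4877 / 90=54.19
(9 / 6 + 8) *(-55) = -1045 / 2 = -522.50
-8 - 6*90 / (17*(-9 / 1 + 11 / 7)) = -823 / 221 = -3.72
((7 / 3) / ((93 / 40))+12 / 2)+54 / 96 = 33775 / 4464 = 7.57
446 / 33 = 13.52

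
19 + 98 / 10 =144 / 5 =28.80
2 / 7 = 0.29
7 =7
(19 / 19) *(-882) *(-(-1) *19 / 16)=-8379 / 8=-1047.38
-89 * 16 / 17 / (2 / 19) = -13528 / 17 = -795.76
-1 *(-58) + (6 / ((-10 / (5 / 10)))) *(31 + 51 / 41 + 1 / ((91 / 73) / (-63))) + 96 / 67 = 23184011 / 357110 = 64.92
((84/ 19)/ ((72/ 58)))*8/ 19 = 1624/ 1083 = 1.50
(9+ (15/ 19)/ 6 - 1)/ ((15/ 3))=309/ 190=1.63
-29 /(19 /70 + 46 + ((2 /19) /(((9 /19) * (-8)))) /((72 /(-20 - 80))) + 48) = -0.31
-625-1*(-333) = -292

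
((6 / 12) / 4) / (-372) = -1 / 2976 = -0.00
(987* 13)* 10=128310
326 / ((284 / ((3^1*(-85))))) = -41565 / 142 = -292.71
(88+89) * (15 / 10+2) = 619.50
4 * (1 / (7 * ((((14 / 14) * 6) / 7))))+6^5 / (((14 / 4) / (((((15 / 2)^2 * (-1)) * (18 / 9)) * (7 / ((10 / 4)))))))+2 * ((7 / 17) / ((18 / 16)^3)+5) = -8672977760 / 12393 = -699828.75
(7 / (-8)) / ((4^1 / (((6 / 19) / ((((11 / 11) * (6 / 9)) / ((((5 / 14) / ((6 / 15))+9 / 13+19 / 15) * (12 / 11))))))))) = -140139 / 434720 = -0.32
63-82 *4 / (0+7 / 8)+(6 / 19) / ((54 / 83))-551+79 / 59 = -60808718 / 70623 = -861.03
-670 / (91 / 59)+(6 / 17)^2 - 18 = -11894276 / 26299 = -452.27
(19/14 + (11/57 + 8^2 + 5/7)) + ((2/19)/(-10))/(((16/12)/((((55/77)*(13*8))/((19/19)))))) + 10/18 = 66.23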